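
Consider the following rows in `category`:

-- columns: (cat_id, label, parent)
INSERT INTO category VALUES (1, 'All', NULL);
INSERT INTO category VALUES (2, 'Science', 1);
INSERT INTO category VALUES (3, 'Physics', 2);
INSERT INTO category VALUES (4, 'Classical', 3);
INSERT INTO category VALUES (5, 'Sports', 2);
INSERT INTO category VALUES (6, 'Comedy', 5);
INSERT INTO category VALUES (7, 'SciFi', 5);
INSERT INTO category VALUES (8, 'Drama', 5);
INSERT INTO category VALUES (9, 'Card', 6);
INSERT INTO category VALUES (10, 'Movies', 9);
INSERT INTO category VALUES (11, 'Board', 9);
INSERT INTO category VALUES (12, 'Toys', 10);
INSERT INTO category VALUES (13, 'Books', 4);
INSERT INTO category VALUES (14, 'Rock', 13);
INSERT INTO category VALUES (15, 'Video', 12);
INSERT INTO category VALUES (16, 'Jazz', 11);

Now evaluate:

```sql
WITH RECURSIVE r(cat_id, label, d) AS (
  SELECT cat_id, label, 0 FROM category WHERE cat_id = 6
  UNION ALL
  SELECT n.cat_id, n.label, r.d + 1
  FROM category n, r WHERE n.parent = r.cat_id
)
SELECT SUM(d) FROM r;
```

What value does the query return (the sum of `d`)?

15

Base: cat_id=6 (Comedy) at d 0.
Iteration 1: rows with parent in {6} -> Card (id 9, d 1).
Iteration 2: rows with parent in {9} -> Movies (id 10, d 2), Board (id 11, d 2).
Iteration 3: rows with parent in {10,11} -> Toys (id 12, d 3), Jazz (id 16, d 3).
Iteration 4: rows with parent in {12,16} -> Video (id 15, d 4).
Iteration 5: no rows with parent in {15}; recursion stops.
SUM(d) = 0 + 1 + 2 + 2 + 3 + 3 + 4 = 15.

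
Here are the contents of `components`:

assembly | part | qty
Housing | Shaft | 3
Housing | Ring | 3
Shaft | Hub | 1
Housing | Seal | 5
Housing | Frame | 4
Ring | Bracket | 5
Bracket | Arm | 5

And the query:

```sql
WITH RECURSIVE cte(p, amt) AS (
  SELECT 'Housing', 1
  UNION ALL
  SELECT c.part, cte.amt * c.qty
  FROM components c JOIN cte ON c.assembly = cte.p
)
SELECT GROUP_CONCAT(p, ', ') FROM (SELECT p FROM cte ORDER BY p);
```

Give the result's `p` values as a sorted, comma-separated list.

Arm, Bracket, Frame, Housing, Hub, Ring, Seal, Shaft

Base: (Housing, amt=1).
Iteration 1: components of {Housing} -> Frame = 1*4 = 4, Ring = 1*3 = 3, Seal = 1*5 = 5, Shaft = 1*3 = 3.
Iteration 2: components of {Frame,Ring,Seal,Shaft} -> Bracket = 3*5 = 15, Hub = 3*1 = 3.
Iteration 3: components of {Bracket,Hub} -> Arm = 15*5 = 75.
Iteration 4: no further components; recursion stops.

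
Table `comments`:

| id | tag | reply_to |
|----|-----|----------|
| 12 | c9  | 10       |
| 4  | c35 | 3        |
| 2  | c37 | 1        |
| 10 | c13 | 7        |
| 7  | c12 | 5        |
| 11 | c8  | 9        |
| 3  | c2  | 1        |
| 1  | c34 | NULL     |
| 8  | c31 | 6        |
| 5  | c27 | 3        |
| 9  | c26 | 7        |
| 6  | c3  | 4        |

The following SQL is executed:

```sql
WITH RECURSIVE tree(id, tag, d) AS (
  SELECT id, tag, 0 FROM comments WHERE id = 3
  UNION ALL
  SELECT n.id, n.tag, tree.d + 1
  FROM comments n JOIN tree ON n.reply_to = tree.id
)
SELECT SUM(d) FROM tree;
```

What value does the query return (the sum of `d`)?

23

Base: id=3 (c2) at d 0.
Iteration 1: rows with reply_to in {3} -> c35 (id 4, d 1), c27 (id 5, d 1).
Iteration 2: rows with reply_to in {4,5} -> c3 (id 6, d 2), c12 (id 7, d 2).
Iteration 3: rows with reply_to in {6,7} -> c31 (id 8, d 3), c26 (id 9, d 3), c13 (id 10, d 3).
Iteration 4: rows with reply_to in {8,9,10} -> c8 (id 11, d 4), c9 (id 12, d 4).
Iteration 5: no rows with reply_to in {11,12}; recursion stops.
SUM(d) = 0 + 1 + 1 + 2 + 2 + 3 + 3 + 3 + 4 + 4 = 23.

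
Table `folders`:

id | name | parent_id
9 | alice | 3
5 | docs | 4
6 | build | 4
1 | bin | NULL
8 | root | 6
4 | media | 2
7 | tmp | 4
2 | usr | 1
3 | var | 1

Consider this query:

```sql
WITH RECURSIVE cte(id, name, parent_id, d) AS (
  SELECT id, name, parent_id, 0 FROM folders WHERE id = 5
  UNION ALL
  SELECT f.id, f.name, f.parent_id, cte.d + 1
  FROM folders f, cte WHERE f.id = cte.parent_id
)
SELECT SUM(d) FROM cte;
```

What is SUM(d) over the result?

Base: id=5 (docs), parent_id=4, d 0.
Iteration 1: join on id=4 -> media (id 4, parent_id=2, d 1).
Iteration 2: join on id=2 -> usr (id 2, parent_id=1, d 2).
Iteration 3: join on id=1 -> bin (id 1, parent_id=NULL, d 3).
Iteration 4: parent_id is NULL; no match; recursion stops.
SUM(d) = 0 + 1 + 2 + 3 = 6.

6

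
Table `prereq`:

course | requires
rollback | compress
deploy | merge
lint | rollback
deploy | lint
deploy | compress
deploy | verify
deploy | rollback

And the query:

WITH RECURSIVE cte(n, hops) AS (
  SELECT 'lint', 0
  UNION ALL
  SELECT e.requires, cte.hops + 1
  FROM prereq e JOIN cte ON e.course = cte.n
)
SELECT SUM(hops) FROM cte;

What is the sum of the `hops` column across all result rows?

Base: (lint, hops=0).
Iteration 1: edges from {lint} -> (rollback, hops=1).
Iteration 2: edges from {rollback} -> (compress, hops=2).
Iteration 3: no outgoing edges from {compress}; recursion stops.
SUM(hops) = 0 + 1 + 2 = 3.

3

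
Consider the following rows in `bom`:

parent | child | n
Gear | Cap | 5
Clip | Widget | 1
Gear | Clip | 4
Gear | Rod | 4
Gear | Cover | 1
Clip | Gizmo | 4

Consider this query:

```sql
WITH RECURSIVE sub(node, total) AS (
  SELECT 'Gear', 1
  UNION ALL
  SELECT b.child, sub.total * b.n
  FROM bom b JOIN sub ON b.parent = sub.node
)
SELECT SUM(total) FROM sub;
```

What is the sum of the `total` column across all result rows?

35

Base: (Gear, total=1).
Iteration 1: components of {Gear} -> Cap = 1*5 = 5, Clip = 1*4 = 4, Cover = 1*1 = 1, Rod = 1*4 = 4.
Iteration 2: components of {Cap,Clip,Cover,Rod} -> Gizmo = 4*4 = 16, Widget = 4*1 = 4.
Iteration 3: no further components; recursion stops.
SUM(total) = 1 + 4 + 4 + 5 + 1 + 4 + 16 = 35.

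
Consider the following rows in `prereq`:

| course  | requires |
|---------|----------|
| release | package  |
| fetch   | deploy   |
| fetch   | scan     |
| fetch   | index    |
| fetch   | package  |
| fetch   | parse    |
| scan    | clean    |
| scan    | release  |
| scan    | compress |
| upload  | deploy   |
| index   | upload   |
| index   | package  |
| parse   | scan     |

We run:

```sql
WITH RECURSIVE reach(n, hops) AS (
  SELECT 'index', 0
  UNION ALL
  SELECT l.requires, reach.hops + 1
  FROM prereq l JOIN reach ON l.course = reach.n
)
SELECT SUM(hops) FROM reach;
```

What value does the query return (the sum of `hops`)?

Base: (index, hops=0).
Iteration 1: edges from {index} -> (package, hops=1), (upload, hops=1).
Iteration 2: edges from {package,upload} -> (deploy, hops=2).
Iteration 3: no outgoing edges from {deploy}; recursion stops.
SUM(hops) = 0 + 1 + 1 + 2 = 4.

4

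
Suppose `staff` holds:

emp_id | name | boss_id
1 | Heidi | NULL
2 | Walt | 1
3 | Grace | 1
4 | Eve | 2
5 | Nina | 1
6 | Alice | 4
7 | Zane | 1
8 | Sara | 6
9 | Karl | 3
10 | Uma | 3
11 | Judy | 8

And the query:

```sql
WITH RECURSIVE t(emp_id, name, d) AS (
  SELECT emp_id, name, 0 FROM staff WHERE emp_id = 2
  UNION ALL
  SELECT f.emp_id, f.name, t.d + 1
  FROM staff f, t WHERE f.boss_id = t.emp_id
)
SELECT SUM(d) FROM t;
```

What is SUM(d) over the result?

10

Base: emp_id=2 (Walt) at d 0.
Iteration 1: rows with boss_id in {2} -> Eve (id 4, d 1).
Iteration 2: rows with boss_id in {4} -> Alice (id 6, d 2).
Iteration 3: rows with boss_id in {6} -> Sara (id 8, d 3).
Iteration 4: rows with boss_id in {8} -> Judy (id 11, d 4).
Iteration 5: no rows with boss_id in {11}; recursion stops.
SUM(d) = 0 + 1 + 2 + 3 + 4 = 10.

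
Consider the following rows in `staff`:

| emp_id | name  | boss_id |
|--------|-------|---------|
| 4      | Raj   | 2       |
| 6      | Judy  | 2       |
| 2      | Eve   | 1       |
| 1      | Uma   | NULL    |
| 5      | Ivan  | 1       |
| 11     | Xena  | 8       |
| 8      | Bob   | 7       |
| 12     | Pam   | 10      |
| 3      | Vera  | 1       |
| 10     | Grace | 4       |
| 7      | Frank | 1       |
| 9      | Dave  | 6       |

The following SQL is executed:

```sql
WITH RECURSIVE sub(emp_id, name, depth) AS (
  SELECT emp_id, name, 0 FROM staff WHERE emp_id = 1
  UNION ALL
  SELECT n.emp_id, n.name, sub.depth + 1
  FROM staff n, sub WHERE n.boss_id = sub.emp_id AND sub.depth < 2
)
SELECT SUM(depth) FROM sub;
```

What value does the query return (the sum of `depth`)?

Base: emp_id=1 (Uma) at depth 0.
Iteration 1: rows with boss_id in {1} -> Eve (id 2, depth 1), Vera (id 3, depth 1), Ivan (id 5, depth 1), Frank (id 7, depth 1).
Iteration 2: rows with boss_id in {2,3,5,7} -> Raj (id 4, depth 2), Judy (id 6, depth 2), Bob (id 8, depth 2).
Iteration 3: depth < 2 fails for all current rows; recursion stops.
SUM(depth) = 0 + 1 + 1 + 1 + 1 + 2 + 2 + 2 = 10.

10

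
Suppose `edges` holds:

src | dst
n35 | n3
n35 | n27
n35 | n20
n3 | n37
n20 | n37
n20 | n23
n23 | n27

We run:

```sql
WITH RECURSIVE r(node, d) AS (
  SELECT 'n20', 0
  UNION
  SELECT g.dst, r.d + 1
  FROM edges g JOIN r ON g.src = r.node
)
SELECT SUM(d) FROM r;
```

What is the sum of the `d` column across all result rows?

4

Base: (n20, d=0).
Iteration 1: edges from {n20} -> (n23, d=1), (n37, d=1).
Iteration 2: edges from {n23,n37} -> (n27, d=2).
Iteration 3: no outgoing edges from {n27}; recursion stops.
SUM(d) = 0 + 1 + 1 + 2 = 4.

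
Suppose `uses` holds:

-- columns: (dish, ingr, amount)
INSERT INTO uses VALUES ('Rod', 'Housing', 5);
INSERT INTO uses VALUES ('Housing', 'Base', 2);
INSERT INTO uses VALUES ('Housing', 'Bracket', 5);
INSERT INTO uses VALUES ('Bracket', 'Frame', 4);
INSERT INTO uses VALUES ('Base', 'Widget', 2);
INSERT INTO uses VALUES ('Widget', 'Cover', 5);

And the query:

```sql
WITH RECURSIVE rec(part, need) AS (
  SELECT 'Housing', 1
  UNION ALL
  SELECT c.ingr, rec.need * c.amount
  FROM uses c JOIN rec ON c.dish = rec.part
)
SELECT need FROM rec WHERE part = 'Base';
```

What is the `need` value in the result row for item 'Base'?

Base: (Housing, need=1).
Iteration 1: components of {Housing} -> Base = 1*2 = 2, Bracket = 1*5 = 5.
Iteration 2: components of {Base,Bracket} -> Frame = 5*4 = 20, Widget = 2*2 = 4.
Iteration 3: components of {Frame,Widget} -> Cover = 4*5 = 20.
Iteration 4: no further components; recursion stops.

2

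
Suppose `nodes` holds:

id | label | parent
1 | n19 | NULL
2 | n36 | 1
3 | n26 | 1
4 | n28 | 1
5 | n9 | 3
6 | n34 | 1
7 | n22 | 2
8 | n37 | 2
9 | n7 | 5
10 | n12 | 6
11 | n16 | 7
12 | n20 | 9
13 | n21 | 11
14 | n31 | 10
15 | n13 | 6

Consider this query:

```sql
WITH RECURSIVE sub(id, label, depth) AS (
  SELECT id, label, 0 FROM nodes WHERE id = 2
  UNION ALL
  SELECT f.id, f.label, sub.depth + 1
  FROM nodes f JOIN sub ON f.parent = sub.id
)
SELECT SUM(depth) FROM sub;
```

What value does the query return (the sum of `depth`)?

7

Base: id=2 (n36) at depth 0.
Iteration 1: rows with parent in {2} -> n22 (id 7, depth 1), n37 (id 8, depth 1).
Iteration 2: rows with parent in {7,8} -> n16 (id 11, depth 2).
Iteration 3: rows with parent in {11} -> n21 (id 13, depth 3).
Iteration 4: no rows with parent in {13}; recursion stops.
SUM(depth) = 0 + 1 + 1 + 2 + 3 = 7.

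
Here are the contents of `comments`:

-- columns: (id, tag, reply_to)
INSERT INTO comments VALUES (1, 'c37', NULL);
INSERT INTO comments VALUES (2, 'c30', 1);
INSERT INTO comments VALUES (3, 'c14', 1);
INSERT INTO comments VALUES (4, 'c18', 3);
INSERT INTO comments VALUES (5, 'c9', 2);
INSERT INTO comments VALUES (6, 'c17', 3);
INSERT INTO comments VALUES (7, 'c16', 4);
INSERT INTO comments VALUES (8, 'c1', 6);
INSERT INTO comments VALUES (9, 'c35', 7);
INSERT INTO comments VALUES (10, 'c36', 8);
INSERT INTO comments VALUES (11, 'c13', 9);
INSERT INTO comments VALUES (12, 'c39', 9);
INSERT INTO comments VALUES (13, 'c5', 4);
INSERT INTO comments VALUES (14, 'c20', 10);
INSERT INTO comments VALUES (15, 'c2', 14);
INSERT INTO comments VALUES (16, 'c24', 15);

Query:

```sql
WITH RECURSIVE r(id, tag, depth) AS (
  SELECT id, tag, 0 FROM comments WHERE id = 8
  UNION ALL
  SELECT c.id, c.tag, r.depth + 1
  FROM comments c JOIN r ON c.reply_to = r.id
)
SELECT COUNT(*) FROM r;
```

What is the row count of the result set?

5

Base: id=8 (c1) at depth 0.
Iteration 1: rows with reply_to in {8} -> c36 (id 10, depth 1).
Iteration 2: rows with reply_to in {10} -> c20 (id 14, depth 2).
Iteration 3: rows with reply_to in {14} -> c2 (id 15, depth 3).
Iteration 4: rows with reply_to in {15} -> c24 (id 16, depth 4).
Iteration 5: no rows with reply_to in {16}; recursion stops.
Total rows emitted: 5.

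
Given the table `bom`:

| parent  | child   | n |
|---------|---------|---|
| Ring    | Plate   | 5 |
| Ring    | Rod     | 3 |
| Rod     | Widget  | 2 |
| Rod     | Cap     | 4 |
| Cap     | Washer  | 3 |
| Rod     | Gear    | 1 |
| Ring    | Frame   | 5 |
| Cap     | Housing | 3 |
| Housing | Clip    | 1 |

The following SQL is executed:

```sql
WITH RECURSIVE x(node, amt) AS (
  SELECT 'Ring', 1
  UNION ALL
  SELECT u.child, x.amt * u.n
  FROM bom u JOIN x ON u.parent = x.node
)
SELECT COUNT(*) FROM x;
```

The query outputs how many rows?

Base: (Ring, amt=1).
Iteration 1: components of {Ring} -> Frame = 1*5 = 5, Plate = 1*5 = 5, Rod = 1*3 = 3.
Iteration 2: components of {Frame,Plate,Rod} -> Cap = 3*4 = 12, Gear = 3*1 = 3, Widget = 3*2 = 6.
Iteration 3: components of {Cap,Gear,Widget} -> Housing = 12*3 = 36, Washer = 12*3 = 36.
Iteration 4: components of {Housing,Washer} -> Clip = 36*1 = 36.
Iteration 5: no further components; recursion stops.
Total rows emitted: 10.

10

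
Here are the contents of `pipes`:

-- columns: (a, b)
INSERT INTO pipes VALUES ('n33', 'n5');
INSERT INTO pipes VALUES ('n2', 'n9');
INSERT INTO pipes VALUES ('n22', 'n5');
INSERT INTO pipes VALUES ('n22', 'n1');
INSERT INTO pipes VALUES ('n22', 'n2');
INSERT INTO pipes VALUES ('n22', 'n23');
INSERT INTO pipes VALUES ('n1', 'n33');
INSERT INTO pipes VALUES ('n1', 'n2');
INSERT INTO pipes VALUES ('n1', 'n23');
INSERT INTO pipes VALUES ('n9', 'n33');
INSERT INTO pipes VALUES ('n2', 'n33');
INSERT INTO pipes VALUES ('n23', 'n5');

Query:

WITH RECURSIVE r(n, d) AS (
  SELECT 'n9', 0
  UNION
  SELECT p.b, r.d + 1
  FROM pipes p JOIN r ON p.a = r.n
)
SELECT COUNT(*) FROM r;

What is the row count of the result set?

3

Base: (n9, d=0).
Iteration 1: edges from {n9} -> (n33, d=1).
Iteration 2: edges from {n33} -> (n5, d=2).
Iteration 3: no outgoing edges from {n5}; recursion stops.
Total rows emitted: 3.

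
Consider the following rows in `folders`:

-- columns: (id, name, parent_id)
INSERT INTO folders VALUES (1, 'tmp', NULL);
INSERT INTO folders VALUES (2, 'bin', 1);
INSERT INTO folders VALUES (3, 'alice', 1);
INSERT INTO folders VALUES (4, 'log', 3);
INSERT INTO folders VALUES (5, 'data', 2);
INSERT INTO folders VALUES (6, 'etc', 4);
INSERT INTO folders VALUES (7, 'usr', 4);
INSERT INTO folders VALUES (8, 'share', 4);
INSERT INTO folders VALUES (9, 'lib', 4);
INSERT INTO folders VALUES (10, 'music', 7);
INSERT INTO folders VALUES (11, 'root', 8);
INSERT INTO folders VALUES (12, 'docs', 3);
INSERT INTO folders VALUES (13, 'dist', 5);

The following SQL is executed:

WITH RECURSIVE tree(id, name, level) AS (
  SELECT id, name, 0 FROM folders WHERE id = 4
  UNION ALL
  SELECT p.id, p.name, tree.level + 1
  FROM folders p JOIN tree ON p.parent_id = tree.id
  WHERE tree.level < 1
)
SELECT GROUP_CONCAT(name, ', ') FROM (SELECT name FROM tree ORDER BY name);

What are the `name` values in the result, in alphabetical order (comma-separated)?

etc, lib, log, share, usr

Base: id=4 (log) at level 0.
Iteration 1: rows with parent_id in {4} -> etc (id 6, level 1), usr (id 7, level 1), share (id 8, level 1), lib (id 9, level 1).
Iteration 2: level < 1 fails for all current rows; recursion stops.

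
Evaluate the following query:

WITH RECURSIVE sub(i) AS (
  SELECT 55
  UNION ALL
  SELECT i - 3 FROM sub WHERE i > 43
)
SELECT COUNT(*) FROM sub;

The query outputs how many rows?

Base: i=55.
Iteration 1: 55 > 43 holds -> i = 55 - 3 = 52.
Iteration 2: 52 > 43 holds -> i = 52 - 3 = 49.
Iteration 3: 49 > 43 holds -> i = 49 - 3 = 46.
Iteration 4: 46 > 43 holds -> i = 46 - 3 = 43.
Iteration 5: 43 > 43 fails; recursion stops.
Total rows emitted: 5.

5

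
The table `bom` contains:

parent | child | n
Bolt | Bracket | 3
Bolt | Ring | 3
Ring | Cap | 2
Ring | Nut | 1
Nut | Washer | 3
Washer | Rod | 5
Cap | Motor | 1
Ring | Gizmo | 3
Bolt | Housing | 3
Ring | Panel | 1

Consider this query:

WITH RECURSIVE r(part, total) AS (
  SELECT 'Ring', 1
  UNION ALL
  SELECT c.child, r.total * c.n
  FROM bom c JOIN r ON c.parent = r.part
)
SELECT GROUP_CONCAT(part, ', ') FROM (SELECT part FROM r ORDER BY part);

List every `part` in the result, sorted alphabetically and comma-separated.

Base: (Ring, total=1).
Iteration 1: components of {Ring} -> Cap = 1*2 = 2, Gizmo = 1*3 = 3, Nut = 1*1 = 1, Panel = 1*1 = 1.
Iteration 2: components of {Cap,Gizmo,Nut,Panel} -> Motor = 2*1 = 2, Washer = 1*3 = 3.
Iteration 3: components of {Motor,Washer} -> Rod = 3*5 = 15.
Iteration 4: no further components; recursion stops.

Cap, Gizmo, Motor, Nut, Panel, Ring, Rod, Washer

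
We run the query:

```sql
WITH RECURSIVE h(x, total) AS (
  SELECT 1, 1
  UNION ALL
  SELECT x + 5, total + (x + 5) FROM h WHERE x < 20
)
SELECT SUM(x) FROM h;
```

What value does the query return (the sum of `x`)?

Base: x=1, total=1.
Iteration 1: 1 < 20 holds -> x = 1 + 5 = 6, total = 1 + 6 = 7.
Iteration 2: 6 < 20 holds -> x = 6 + 5 = 11, total = 7 + 11 = 18.
Iteration 3: 11 < 20 holds -> x = 11 + 5 = 16, total = 18 + 16 = 34.
Iteration 4: 16 < 20 holds -> x = 16 + 5 = 21, total = 34 + 21 = 55.
Iteration 5: 21 < 20 fails; recursion stops.
SUM(x) = 1 + 6 + 11 + 16 + 21 = 55.

55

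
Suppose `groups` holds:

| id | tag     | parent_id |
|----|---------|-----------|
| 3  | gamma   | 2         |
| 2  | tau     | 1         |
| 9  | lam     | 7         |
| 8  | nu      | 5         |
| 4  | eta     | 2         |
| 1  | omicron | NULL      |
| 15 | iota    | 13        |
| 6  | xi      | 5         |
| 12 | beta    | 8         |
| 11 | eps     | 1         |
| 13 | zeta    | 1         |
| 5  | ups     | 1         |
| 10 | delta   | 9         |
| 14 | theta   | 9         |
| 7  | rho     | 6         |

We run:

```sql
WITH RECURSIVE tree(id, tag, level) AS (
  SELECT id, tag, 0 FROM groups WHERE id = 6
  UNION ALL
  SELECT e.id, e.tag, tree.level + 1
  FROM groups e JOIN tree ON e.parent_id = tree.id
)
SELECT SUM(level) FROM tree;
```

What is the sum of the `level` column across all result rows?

Base: id=6 (xi) at level 0.
Iteration 1: rows with parent_id in {6} -> rho (id 7, level 1).
Iteration 2: rows with parent_id in {7} -> lam (id 9, level 2).
Iteration 3: rows with parent_id in {9} -> delta (id 10, level 3), theta (id 14, level 3).
Iteration 4: no rows with parent_id in {10,14}; recursion stops.
SUM(level) = 0 + 1 + 2 + 3 + 3 = 9.

9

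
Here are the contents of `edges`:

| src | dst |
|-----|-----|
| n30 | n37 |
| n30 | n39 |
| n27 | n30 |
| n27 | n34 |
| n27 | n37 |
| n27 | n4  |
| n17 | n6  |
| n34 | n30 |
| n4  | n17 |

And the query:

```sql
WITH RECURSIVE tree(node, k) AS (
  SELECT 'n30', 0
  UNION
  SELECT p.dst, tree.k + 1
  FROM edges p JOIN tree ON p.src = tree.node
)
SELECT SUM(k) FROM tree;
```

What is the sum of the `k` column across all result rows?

Base: (n30, k=0).
Iteration 1: edges from {n30} -> (n37, k=1), (n39, k=1).
Iteration 2: no outgoing edges from {n37,n39}; recursion stops.
SUM(k) = 0 + 1 + 1 = 2.

2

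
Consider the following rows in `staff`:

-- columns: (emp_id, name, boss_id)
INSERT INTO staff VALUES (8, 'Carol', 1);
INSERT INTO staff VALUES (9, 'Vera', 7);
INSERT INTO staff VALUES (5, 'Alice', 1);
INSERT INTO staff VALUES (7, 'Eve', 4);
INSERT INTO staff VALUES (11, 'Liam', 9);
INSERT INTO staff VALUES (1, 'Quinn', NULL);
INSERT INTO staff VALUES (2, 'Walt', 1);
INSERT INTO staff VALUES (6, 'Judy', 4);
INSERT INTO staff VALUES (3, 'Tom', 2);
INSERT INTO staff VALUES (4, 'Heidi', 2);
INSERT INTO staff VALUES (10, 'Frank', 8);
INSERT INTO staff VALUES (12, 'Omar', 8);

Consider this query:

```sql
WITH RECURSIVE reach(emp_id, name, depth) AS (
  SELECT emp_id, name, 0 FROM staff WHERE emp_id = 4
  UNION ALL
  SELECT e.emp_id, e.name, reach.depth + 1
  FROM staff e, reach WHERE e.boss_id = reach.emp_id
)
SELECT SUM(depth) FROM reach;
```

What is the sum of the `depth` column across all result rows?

7

Base: emp_id=4 (Heidi) at depth 0.
Iteration 1: rows with boss_id in {4} -> Judy (id 6, depth 1), Eve (id 7, depth 1).
Iteration 2: rows with boss_id in {6,7} -> Vera (id 9, depth 2).
Iteration 3: rows with boss_id in {9} -> Liam (id 11, depth 3).
Iteration 4: no rows with boss_id in {11}; recursion stops.
SUM(depth) = 0 + 1 + 1 + 2 + 3 = 7.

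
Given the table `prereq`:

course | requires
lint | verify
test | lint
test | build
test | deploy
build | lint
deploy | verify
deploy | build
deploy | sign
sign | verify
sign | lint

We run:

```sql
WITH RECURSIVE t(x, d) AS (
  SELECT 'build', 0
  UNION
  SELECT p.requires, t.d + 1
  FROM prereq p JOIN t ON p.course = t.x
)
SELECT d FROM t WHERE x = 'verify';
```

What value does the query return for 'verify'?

2

Base: (build, d=0).
Iteration 1: edges from {build} -> (lint, d=1).
Iteration 2: edges from {lint} -> (verify, d=2).
Iteration 3: no outgoing edges from {verify}; recursion stops.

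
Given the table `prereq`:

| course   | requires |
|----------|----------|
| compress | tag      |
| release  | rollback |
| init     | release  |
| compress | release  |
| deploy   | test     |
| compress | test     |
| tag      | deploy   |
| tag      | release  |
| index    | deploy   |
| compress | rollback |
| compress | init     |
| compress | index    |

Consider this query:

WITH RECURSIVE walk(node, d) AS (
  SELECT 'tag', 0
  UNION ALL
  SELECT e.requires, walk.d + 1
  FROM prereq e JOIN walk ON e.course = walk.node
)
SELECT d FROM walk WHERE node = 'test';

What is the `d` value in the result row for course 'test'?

Base: (tag, d=0).
Iteration 1: edges from {tag} -> (deploy, d=1), (release, d=1).
Iteration 2: edges from {deploy,release} -> (rollback, d=2), (test, d=2).
Iteration 3: no outgoing edges from {rollback,test}; recursion stops.

2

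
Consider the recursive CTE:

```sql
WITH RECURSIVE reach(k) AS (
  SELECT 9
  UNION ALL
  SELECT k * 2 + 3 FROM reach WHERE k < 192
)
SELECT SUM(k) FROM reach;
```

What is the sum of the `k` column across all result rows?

Base: k=9.
Iteration 1: 9 < 192 holds -> k = 9 * 2 + 3 = 21.
Iteration 2: 21 < 192 holds -> k = 21 * 2 + 3 = 45.
Iteration 3: 45 < 192 holds -> k = 45 * 2 + 3 = 93.
Iteration 4: 93 < 192 holds -> k = 93 * 2 + 3 = 189.
Iteration 5: 189 < 192 holds -> k = 189 * 2 + 3 = 381.
Iteration 6: 381 < 192 fails; recursion stops.
SUM(k) = 9 + 21 + 45 + 93 + 189 + 381 = 738.

738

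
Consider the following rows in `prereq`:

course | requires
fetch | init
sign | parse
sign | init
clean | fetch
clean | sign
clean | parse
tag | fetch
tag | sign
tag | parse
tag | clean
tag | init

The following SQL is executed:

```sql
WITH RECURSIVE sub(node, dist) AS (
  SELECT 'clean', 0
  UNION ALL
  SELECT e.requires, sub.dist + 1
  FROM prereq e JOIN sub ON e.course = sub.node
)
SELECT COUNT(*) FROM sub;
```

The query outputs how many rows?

Base: (clean, dist=0).
Iteration 1: edges from {clean} -> (fetch, dist=1), (parse, dist=1), (sign, dist=1).
Iteration 2: edges from {fetch,parse,sign} -> (init, dist=2) x2, (parse, dist=2). [UNION ALL keeps all 3 new rows, including repeats]
Iteration 3: no outgoing edges from {init,parse}; recursion stops.
Total rows emitted: 7.

7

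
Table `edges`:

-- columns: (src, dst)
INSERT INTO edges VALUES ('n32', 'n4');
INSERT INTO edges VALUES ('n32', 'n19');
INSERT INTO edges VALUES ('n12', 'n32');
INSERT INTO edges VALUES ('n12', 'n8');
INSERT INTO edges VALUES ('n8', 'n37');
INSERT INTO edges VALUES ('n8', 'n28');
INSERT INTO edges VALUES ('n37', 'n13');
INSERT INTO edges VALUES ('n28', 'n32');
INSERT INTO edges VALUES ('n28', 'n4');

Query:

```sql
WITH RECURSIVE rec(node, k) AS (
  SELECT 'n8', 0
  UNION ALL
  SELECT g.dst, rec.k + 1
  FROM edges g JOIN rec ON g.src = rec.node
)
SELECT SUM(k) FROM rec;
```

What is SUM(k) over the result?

14

Base: (n8, k=0).
Iteration 1: edges from {n8} -> (n28, k=1), (n37, k=1).
Iteration 2: edges from {n28,n37} -> (n13, k=2), (n32, k=2), (n4, k=2).
Iteration 3: edges from {n13,n32,n4} -> (n19, k=3), (n4, k=3).
Iteration 4: no outgoing edges from {n19,n4}; recursion stops.
SUM(k) = 0 + 1 + 1 + 2 + 2 + 2 + 3 + 3 = 14.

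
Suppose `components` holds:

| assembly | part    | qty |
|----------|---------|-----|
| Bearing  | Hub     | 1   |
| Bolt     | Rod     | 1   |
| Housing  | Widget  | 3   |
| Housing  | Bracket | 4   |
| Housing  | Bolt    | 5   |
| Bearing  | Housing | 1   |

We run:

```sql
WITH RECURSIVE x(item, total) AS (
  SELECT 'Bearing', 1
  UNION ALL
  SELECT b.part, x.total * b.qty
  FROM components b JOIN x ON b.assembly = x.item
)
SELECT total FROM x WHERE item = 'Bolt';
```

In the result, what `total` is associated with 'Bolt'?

Base: (Bearing, total=1).
Iteration 1: components of {Bearing} -> Housing = 1*1 = 1, Hub = 1*1 = 1.
Iteration 2: components of {Housing,Hub} -> Bolt = 1*5 = 5, Bracket = 1*4 = 4, Widget = 1*3 = 3.
Iteration 3: components of {Bolt,Bracket,Widget} -> Rod = 5*1 = 5.
Iteration 4: no further components; recursion stops.

5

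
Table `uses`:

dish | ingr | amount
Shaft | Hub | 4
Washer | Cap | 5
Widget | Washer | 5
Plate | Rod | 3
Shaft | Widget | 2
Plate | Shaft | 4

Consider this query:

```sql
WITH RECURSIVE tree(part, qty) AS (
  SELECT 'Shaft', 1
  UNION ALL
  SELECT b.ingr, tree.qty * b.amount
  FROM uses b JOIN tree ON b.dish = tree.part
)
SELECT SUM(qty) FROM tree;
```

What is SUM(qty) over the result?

67

Base: (Shaft, qty=1).
Iteration 1: components of {Shaft} -> Hub = 1*4 = 4, Widget = 1*2 = 2.
Iteration 2: components of {Hub,Widget} -> Washer = 2*5 = 10.
Iteration 3: components of {Washer} -> Cap = 10*5 = 50.
Iteration 4: no further components; recursion stops.
SUM(qty) = 1 + 2 + 4 + 10 + 50 = 67.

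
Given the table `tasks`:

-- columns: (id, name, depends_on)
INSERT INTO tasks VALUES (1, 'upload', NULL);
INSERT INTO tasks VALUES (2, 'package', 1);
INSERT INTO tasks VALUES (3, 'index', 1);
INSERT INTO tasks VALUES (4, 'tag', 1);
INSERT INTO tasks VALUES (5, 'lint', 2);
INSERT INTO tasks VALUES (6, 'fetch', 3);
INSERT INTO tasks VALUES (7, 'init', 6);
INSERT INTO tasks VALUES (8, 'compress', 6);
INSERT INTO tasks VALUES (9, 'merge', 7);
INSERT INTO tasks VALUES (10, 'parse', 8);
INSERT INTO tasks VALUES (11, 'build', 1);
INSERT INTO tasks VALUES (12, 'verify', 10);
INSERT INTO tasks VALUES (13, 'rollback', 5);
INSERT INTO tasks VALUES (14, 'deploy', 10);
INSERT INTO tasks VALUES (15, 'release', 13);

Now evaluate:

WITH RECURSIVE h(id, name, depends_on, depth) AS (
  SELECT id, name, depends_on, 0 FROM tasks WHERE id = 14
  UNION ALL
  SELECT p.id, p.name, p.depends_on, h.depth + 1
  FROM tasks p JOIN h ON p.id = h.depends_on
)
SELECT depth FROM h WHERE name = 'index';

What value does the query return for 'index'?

Base: id=14 (deploy), depends_on=10, depth 0.
Iteration 1: join on id=10 -> parse (id 10, depends_on=8, depth 1).
Iteration 2: join on id=8 -> compress (id 8, depends_on=6, depth 2).
Iteration 3: join on id=6 -> fetch (id 6, depends_on=3, depth 3).
Iteration 4: join on id=3 -> index (id 3, depends_on=1, depth 4).
Iteration 5: join on id=1 -> upload (id 1, depends_on=NULL, depth 5).
Iteration 6: depends_on is NULL; no match; recursion stops.

4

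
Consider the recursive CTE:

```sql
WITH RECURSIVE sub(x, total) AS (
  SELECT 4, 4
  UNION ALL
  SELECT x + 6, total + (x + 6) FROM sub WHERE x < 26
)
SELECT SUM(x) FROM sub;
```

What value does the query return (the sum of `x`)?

80

Base: x=4, total=4.
Iteration 1: 4 < 26 holds -> x = 4 + 6 = 10, total = 4 + 10 = 14.
Iteration 2: 10 < 26 holds -> x = 10 + 6 = 16, total = 14 + 16 = 30.
Iteration 3: 16 < 26 holds -> x = 16 + 6 = 22, total = 30 + 22 = 52.
Iteration 4: 22 < 26 holds -> x = 22 + 6 = 28, total = 52 + 28 = 80.
Iteration 5: 28 < 26 fails; recursion stops.
SUM(x) = 4 + 10 + 16 + 22 + 28 = 80.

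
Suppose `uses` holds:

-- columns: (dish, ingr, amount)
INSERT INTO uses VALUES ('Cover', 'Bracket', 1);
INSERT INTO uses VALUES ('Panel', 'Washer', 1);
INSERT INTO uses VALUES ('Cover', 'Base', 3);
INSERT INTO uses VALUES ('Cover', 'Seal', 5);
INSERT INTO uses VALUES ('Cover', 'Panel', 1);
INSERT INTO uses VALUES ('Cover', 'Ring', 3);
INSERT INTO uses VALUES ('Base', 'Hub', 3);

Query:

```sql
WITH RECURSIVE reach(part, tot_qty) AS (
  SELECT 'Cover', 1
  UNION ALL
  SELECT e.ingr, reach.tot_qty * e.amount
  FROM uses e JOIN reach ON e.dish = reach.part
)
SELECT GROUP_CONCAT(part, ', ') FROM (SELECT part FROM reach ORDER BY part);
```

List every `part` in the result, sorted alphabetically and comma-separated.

Base: (Cover, tot_qty=1).
Iteration 1: components of {Cover} -> Base = 1*3 = 3, Bracket = 1*1 = 1, Panel = 1*1 = 1, Ring = 1*3 = 3, Seal = 1*5 = 5.
Iteration 2: components of {Base,Bracket,Panel,Ring,Seal} -> Hub = 3*3 = 9, Washer = 1*1 = 1.
Iteration 3: no further components; recursion stops.

Base, Bracket, Cover, Hub, Panel, Ring, Seal, Washer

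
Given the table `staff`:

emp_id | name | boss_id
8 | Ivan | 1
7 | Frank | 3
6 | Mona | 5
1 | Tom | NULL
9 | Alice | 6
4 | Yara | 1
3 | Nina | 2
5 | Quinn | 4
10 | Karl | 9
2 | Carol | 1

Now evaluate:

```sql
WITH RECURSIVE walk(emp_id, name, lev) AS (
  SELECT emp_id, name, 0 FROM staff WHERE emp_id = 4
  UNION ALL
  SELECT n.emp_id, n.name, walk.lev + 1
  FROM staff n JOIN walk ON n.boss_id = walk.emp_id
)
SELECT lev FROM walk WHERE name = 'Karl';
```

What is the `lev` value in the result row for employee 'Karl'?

Base: emp_id=4 (Yara) at lev 0.
Iteration 1: rows with boss_id in {4} -> Quinn (id 5, lev 1).
Iteration 2: rows with boss_id in {5} -> Mona (id 6, lev 2).
Iteration 3: rows with boss_id in {6} -> Alice (id 9, lev 3).
Iteration 4: rows with boss_id in {9} -> Karl (id 10, lev 4).
Iteration 5: no rows with boss_id in {10}; recursion stops.

4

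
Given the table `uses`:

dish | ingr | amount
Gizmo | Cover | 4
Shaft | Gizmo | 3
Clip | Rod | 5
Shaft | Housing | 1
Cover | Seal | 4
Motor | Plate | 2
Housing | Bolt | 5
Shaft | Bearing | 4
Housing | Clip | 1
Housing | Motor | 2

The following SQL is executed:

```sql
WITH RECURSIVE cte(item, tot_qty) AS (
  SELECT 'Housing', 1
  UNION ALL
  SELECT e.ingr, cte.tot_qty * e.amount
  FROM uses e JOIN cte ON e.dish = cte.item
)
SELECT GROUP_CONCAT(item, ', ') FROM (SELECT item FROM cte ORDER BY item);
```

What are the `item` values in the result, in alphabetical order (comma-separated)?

Base: (Housing, tot_qty=1).
Iteration 1: components of {Housing} -> Bolt = 1*5 = 5, Clip = 1*1 = 1, Motor = 1*2 = 2.
Iteration 2: components of {Bolt,Clip,Motor} -> Plate = 2*2 = 4, Rod = 1*5 = 5.
Iteration 3: no further components; recursion stops.

Bolt, Clip, Housing, Motor, Plate, Rod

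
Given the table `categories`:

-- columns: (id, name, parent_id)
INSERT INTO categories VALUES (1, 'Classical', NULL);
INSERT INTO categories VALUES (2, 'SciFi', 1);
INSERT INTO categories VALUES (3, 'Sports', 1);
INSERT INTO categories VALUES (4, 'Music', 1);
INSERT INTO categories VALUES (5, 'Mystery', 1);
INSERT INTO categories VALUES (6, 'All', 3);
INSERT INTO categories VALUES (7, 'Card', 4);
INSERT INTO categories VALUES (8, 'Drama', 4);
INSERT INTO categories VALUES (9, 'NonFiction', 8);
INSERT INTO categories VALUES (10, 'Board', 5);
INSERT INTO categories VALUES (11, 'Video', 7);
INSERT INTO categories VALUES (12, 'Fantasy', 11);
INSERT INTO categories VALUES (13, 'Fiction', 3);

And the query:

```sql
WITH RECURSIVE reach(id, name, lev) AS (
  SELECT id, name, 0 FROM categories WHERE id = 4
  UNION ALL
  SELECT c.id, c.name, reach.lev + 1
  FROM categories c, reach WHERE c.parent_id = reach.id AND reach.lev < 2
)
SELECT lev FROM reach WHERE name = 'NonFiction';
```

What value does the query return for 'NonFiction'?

Base: id=4 (Music) at lev 0.
Iteration 1: rows with parent_id in {4} -> Card (id 7, lev 1), Drama (id 8, lev 1).
Iteration 2: rows with parent_id in {7,8} -> NonFiction (id 9, lev 2), Video (id 11, lev 2).
Iteration 3: lev < 2 fails for all current rows; recursion stops.

2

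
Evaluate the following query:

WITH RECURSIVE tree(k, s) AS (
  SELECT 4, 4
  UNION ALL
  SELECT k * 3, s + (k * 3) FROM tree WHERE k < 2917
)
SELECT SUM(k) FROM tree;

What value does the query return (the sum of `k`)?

Base: k=4, s=4.
Iteration 1: 4 < 2917 holds -> k = 4 * 3 = 12, s = 4 + 12 = 16.
Iteration 2: 12 < 2917 holds -> k = 12 * 3 = 36, s = 16 + 36 = 52.
Iteration 3: 36 < 2917 holds -> k = 36 * 3 = 108, s = 52 + 108 = 160.
Iteration 4: 108 < 2917 holds -> k = 108 * 3 = 324, s = 160 + 324 = 484.
Iteration 5: 324 < 2917 holds -> k = 324 * 3 = 972, s = 484 + 972 = 1456.
Iteration 6: 972 < 2917 holds -> k = 972 * 3 = 2916, s = 1456 + 2916 = 4372.
Iteration 7: 2916 < 2917 holds -> k = 2916 * 3 = 8748, s = 4372 + 8748 = 13120.
Iteration 8: 8748 < 2917 fails; recursion stops.
SUM(k) = 4 + 12 + 36 + 108 + 324 + 972 + 2916 + 8748 = 13120.

13120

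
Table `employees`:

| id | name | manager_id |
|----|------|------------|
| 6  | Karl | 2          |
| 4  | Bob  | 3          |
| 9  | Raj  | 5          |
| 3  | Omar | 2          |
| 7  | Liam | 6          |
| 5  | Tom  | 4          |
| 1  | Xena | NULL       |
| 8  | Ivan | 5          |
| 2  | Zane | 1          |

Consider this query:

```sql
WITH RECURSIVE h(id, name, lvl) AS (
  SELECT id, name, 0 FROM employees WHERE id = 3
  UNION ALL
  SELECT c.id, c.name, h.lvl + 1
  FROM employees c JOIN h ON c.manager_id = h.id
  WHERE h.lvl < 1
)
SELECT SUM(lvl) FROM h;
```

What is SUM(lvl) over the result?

Base: id=3 (Omar) at lvl 0.
Iteration 1: rows with manager_id in {3} -> Bob (id 4, lvl 1).
Iteration 2: lvl < 1 fails for all current rows; recursion stops.
SUM(lvl) = 0 + 1 = 1.

1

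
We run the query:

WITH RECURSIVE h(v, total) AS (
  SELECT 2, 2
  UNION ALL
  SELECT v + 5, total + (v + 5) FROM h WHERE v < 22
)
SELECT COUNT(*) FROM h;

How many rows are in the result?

5

Base: v=2, total=2.
Iteration 1: 2 < 22 holds -> v = 2 + 5 = 7, total = 2 + 7 = 9.
Iteration 2: 7 < 22 holds -> v = 7 + 5 = 12, total = 9 + 12 = 21.
Iteration 3: 12 < 22 holds -> v = 12 + 5 = 17, total = 21 + 17 = 38.
Iteration 4: 17 < 22 holds -> v = 17 + 5 = 22, total = 38 + 22 = 60.
Iteration 5: 22 < 22 fails; recursion stops.
Total rows emitted: 5.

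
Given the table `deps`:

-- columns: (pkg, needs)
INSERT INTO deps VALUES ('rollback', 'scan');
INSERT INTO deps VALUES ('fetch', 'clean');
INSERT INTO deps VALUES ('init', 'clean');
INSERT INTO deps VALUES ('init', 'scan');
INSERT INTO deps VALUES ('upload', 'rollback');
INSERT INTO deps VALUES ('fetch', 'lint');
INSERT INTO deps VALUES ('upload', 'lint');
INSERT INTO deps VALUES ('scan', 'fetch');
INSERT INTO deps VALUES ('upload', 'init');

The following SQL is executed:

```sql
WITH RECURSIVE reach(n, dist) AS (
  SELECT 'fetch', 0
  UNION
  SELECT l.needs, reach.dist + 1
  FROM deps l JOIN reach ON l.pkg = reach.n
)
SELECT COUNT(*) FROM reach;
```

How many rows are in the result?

3

Base: (fetch, dist=0).
Iteration 1: edges from {fetch} -> (clean, dist=1), (lint, dist=1).
Iteration 2: no outgoing edges from {clean,lint}; recursion stops.
Total rows emitted: 3.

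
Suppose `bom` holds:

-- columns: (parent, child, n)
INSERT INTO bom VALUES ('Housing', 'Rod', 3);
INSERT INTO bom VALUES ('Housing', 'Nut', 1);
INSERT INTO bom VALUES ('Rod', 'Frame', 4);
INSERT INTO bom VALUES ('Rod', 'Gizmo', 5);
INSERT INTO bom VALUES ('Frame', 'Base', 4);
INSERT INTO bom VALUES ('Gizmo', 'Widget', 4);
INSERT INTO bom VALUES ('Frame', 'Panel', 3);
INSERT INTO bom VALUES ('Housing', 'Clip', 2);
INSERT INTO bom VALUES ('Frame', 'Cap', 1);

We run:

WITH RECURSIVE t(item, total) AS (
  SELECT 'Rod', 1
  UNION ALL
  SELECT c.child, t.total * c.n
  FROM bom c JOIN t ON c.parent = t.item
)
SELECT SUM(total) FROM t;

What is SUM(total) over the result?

Base: (Rod, total=1).
Iteration 1: components of {Rod} -> Frame = 1*4 = 4, Gizmo = 1*5 = 5.
Iteration 2: components of {Frame,Gizmo} -> Base = 4*4 = 16, Cap = 4*1 = 4, Panel = 4*3 = 12, Widget = 5*4 = 20.
Iteration 3: no further components; recursion stops.
SUM(total) = 1 + 4 + 5 + 16 + 12 + 4 + 20 = 62.

62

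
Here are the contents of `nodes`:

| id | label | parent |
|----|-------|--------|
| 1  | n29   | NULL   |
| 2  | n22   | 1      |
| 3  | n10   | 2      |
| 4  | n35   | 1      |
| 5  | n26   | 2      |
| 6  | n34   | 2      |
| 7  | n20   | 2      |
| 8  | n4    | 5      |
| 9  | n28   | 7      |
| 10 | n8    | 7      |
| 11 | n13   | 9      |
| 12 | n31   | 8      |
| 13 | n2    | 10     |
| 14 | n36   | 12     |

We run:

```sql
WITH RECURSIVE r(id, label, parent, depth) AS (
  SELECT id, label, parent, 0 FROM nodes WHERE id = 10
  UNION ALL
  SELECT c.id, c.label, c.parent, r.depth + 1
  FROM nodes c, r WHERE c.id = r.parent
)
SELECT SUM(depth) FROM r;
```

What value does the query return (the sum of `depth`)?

Base: id=10 (n8), parent=7, depth 0.
Iteration 1: join on id=7 -> n20 (id 7, parent=2, depth 1).
Iteration 2: join on id=2 -> n22 (id 2, parent=1, depth 2).
Iteration 3: join on id=1 -> n29 (id 1, parent=NULL, depth 3).
Iteration 4: parent is NULL; no match; recursion stops.
SUM(depth) = 0 + 1 + 2 + 3 = 6.

6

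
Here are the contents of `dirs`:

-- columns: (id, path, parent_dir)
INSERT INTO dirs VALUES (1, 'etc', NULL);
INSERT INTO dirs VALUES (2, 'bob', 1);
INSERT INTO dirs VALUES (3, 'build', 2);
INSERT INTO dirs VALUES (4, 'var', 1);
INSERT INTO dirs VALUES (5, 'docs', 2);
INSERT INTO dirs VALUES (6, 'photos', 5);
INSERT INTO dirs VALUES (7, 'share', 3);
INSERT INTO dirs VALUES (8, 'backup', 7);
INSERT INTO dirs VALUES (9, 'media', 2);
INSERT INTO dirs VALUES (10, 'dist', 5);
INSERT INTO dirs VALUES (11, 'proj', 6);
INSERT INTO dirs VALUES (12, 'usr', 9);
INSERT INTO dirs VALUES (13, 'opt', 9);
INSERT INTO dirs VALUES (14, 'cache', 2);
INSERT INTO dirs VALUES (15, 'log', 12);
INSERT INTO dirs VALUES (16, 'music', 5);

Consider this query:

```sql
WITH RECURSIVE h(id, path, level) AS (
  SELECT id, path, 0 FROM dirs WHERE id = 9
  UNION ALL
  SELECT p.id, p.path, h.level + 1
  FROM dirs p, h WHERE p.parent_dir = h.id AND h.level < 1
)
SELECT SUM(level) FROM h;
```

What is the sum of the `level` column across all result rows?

2

Base: id=9 (media) at level 0.
Iteration 1: rows with parent_dir in {9} -> usr (id 12, level 1), opt (id 13, level 1).
Iteration 2: level < 1 fails for all current rows; recursion stops.
SUM(level) = 0 + 1 + 1 = 2.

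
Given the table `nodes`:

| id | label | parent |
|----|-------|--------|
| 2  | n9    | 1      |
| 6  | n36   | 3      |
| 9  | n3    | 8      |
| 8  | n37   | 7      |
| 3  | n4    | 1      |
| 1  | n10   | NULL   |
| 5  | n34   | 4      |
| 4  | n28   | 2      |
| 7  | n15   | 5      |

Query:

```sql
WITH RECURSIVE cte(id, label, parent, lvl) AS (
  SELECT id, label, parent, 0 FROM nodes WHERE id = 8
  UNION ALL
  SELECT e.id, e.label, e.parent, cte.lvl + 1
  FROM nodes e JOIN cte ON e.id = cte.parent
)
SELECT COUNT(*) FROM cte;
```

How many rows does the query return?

Base: id=8 (n37), parent=7, lvl 0.
Iteration 1: join on id=7 -> n15 (id 7, parent=5, lvl 1).
Iteration 2: join on id=5 -> n34 (id 5, parent=4, lvl 2).
Iteration 3: join on id=4 -> n28 (id 4, parent=2, lvl 3).
Iteration 4: join on id=2 -> n9 (id 2, parent=1, lvl 4).
Iteration 5: join on id=1 -> n10 (id 1, parent=NULL, lvl 5).
Iteration 6: parent is NULL; no match; recursion stops.
Total rows emitted: 6.

6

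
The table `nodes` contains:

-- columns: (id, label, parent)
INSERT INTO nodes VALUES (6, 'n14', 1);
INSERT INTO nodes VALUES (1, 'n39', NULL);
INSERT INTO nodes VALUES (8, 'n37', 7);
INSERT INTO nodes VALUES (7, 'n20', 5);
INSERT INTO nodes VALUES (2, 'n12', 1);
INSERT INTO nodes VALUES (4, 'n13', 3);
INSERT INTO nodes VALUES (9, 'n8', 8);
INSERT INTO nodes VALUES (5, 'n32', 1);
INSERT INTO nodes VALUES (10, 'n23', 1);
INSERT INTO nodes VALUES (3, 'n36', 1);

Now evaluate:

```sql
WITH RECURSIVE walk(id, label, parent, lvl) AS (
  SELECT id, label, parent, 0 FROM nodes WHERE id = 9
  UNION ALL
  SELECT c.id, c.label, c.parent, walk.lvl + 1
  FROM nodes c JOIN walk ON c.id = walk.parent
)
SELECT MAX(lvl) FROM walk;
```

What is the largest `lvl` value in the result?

4

Base: id=9 (n8), parent=8, lvl 0.
Iteration 1: join on id=8 -> n37 (id 8, parent=7, lvl 1).
Iteration 2: join on id=7 -> n20 (id 7, parent=5, lvl 2).
Iteration 3: join on id=5 -> n32 (id 5, parent=1, lvl 3).
Iteration 4: join on id=1 -> n39 (id 1, parent=NULL, lvl 4).
Iteration 5: parent is NULL; no match; recursion stops.
lvl values: 0, 1, 2, 3, 4; the maximum is 4.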